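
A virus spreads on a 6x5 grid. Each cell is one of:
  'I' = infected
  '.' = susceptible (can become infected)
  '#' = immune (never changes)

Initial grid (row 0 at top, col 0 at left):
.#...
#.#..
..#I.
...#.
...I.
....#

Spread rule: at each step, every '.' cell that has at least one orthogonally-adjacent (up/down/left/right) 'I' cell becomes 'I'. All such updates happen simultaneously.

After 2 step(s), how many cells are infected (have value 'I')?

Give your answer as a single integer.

Answer: 13

Derivation:
Step 0 (initial): 2 infected
Step 1: +5 new -> 7 infected
Step 2: +6 new -> 13 infected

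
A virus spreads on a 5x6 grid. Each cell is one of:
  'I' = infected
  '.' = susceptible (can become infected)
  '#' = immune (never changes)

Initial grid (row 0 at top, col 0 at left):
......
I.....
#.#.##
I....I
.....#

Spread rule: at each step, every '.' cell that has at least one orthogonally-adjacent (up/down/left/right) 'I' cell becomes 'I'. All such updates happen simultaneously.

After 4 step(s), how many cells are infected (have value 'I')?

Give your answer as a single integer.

Step 0 (initial): 3 infected
Step 1: +5 new -> 8 infected
Step 2: +7 new -> 15 infected
Step 3: +5 new -> 20 infected
Step 4: +2 new -> 22 infected

Answer: 22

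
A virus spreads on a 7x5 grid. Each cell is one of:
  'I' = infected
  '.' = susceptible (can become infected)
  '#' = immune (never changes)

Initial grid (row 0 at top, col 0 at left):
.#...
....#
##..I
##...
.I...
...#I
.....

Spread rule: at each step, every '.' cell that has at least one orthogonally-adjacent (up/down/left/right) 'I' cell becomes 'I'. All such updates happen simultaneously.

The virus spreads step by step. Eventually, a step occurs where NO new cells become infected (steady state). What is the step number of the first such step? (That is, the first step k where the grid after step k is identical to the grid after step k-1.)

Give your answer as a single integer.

Step 0 (initial): 3 infected
Step 1: +7 new -> 10 infected
Step 2: +9 new -> 19 infected
Step 3: +4 new -> 23 infected
Step 4: +3 new -> 26 infected
Step 5: +1 new -> 27 infected
Step 6: +1 new -> 28 infected
Step 7: +0 new -> 28 infected

Answer: 7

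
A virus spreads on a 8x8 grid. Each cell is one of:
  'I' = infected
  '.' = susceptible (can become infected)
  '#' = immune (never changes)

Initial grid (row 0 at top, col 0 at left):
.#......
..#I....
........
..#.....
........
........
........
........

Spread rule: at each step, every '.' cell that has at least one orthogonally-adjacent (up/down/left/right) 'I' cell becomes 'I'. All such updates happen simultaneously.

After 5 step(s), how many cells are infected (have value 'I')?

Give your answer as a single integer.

Step 0 (initial): 1 infected
Step 1: +3 new -> 4 infected
Step 2: +6 new -> 10 infected
Step 3: +6 new -> 16 infected
Step 4: +10 new -> 26 infected
Step 5: +10 new -> 36 infected

Answer: 36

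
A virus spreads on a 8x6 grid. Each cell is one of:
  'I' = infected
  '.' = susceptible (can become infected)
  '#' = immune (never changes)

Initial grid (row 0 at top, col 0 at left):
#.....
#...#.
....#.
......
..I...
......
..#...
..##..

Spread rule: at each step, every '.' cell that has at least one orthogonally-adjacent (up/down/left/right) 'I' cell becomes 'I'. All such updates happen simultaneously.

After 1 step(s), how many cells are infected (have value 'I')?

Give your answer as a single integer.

Step 0 (initial): 1 infected
Step 1: +4 new -> 5 infected

Answer: 5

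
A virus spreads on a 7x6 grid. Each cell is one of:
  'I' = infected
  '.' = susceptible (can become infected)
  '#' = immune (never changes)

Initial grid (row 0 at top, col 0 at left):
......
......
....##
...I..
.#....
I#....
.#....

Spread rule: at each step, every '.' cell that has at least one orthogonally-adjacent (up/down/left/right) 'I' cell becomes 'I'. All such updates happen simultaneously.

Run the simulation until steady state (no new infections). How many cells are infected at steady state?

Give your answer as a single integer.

Answer: 37

Derivation:
Step 0 (initial): 2 infected
Step 1: +6 new -> 8 infected
Step 2: +8 new -> 16 infected
Step 3: +9 new -> 25 infected
Step 4: +8 new -> 33 infected
Step 5: +4 new -> 37 infected
Step 6: +0 new -> 37 infected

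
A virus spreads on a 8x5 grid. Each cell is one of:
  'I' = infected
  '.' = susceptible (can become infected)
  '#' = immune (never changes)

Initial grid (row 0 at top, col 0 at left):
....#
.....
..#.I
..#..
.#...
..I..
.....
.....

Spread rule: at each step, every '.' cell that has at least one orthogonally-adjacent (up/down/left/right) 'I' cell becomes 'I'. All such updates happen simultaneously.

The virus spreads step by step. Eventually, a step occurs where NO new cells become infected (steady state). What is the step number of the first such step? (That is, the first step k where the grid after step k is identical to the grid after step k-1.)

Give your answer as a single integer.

Answer: 7

Derivation:
Step 0 (initial): 2 infected
Step 1: +7 new -> 9 infected
Step 2: +9 new -> 18 infected
Step 3: +7 new -> 25 infected
Step 4: +5 new -> 30 infected
Step 5: +5 new -> 35 infected
Step 6: +1 new -> 36 infected
Step 7: +0 new -> 36 infected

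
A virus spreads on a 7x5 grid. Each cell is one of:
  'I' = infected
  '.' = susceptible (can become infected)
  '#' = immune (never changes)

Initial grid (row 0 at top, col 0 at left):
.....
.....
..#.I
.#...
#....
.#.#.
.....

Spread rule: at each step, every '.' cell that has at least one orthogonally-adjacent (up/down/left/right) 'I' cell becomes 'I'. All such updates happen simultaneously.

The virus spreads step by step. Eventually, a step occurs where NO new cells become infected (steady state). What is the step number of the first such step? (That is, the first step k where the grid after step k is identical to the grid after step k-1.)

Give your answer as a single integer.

Step 0 (initial): 1 infected
Step 1: +3 new -> 4 infected
Step 2: +4 new -> 8 infected
Step 3: +5 new -> 13 infected
Step 4: +4 new -> 17 infected
Step 5: +6 new -> 23 infected
Step 6: +3 new -> 26 infected
Step 7: +2 new -> 28 infected
Step 8: +1 new -> 29 infected
Step 9: +1 new -> 30 infected
Step 10: +0 new -> 30 infected

Answer: 10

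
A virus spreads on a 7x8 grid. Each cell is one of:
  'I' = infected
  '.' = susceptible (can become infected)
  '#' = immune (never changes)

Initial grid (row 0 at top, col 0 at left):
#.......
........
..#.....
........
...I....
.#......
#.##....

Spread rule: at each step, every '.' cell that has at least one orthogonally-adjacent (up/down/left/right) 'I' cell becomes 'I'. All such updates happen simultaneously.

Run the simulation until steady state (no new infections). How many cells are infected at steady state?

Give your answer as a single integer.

Step 0 (initial): 1 infected
Step 1: +4 new -> 5 infected
Step 2: +7 new -> 12 infected
Step 3: +8 new -> 20 infected
Step 4: +11 new -> 31 infected
Step 5: +9 new -> 40 infected
Step 6: +6 new -> 46 infected
Step 7: +2 new -> 48 infected
Step 8: +1 new -> 49 infected
Step 9: +0 new -> 49 infected

Answer: 49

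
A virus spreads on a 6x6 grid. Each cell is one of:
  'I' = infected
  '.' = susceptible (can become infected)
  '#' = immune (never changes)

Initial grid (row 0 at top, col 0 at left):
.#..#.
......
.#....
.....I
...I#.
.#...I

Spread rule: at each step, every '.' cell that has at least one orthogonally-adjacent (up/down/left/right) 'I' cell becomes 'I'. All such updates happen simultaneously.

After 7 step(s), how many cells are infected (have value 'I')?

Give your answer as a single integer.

Step 0 (initial): 3 infected
Step 1: +7 new -> 10 infected
Step 2: +6 new -> 16 infected
Step 3: +6 new -> 22 infected
Step 4: +4 new -> 26 infected
Step 5: +3 new -> 29 infected
Step 6: +1 new -> 30 infected
Step 7: +1 new -> 31 infected

Answer: 31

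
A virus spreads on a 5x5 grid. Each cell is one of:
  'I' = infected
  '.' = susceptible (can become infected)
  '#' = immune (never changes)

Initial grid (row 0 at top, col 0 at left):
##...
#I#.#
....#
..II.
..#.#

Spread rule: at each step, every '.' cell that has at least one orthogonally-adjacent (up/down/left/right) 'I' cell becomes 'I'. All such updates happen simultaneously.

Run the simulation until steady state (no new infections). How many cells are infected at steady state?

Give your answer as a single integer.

Step 0 (initial): 3 infected
Step 1: +6 new -> 9 infected
Step 2: +4 new -> 13 infected
Step 3: +2 new -> 15 infected
Step 4: +2 new -> 17 infected
Step 5: +0 new -> 17 infected

Answer: 17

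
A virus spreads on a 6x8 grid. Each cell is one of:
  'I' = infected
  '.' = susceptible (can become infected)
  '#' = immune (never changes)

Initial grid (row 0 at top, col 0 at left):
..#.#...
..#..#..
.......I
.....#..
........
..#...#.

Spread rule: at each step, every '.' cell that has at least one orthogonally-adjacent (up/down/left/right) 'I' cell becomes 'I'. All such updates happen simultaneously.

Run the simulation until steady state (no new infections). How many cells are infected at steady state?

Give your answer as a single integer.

Answer: 41

Derivation:
Step 0 (initial): 1 infected
Step 1: +3 new -> 4 infected
Step 2: +5 new -> 9 infected
Step 3: +4 new -> 13 infected
Step 4: +5 new -> 18 infected
Step 5: +5 new -> 23 infected
Step 6: +5 new -> 28 infected
Step 7: +5 new -> 33 infected
Step 8: +4 new -> 37 infected
Step 9: +3 new -> 40 infected
Step 10: +1 new -> 41 infected
Step 11: +0 new -> 41 infected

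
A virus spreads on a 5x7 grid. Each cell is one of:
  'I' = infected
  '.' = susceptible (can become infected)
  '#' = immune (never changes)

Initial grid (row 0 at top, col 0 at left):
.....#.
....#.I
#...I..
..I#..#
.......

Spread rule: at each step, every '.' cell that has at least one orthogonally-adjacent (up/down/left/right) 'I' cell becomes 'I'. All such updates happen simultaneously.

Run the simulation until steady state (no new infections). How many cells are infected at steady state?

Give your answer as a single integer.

Step 0 (initial): 3 infected
Step 1: +9 new -> 12 infected
Step 2: +8 new -> 20 infected
Step 3: +5 new -> 25 infected
Step 4: +4 new -> 29 infected
Step 5: +1 new -> 30 infected
Step 6: +0 new -> 30 infected

Answer: 30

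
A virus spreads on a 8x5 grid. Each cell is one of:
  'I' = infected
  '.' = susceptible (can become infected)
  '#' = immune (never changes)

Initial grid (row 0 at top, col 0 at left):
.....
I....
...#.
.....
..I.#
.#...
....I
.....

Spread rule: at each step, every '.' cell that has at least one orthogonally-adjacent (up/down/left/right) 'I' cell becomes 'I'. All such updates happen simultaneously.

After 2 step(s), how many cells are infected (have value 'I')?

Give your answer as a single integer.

Answer: 24

Derivation:
Step 0 (initial): 3 infected
Step 1: +10 new -> 13 infected
Step 2: +11 new -> 24 infected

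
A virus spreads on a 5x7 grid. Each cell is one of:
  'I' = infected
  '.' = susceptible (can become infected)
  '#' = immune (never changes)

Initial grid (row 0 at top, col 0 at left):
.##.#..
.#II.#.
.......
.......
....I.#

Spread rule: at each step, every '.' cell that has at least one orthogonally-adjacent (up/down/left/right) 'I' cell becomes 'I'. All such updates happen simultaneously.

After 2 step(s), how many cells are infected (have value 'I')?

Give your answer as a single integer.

Step 0 (initial): 3 infected
Step 1: +7 new -> 10 infected
Step 2: +6 new -> 16 infected

Answer: 16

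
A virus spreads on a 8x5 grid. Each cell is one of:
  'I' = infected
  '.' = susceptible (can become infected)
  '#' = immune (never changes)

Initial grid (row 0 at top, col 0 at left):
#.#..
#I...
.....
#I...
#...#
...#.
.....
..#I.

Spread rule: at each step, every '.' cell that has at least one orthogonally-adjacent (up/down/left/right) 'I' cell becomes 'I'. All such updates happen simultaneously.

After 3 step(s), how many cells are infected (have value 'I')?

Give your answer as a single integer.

Step 0 (initial): 3 infected
Step 1: +7 new -> 10 infected
Step 2: +8 new -> 18 infected
Step 3: +9 new -> 27 infected

Answer: 27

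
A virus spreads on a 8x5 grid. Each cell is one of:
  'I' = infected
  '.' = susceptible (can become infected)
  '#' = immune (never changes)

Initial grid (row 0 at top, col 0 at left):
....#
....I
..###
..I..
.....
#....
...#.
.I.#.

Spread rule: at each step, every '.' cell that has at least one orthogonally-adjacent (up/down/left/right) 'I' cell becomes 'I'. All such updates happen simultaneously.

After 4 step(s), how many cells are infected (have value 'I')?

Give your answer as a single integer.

Step 0 (initial): 3 infected
Step 1: +7 new -> 10 infected
Step 2: +11 new -> 21 infected
Step 3: +6 new -> 27 infected
Step 4: +3 new -> 30 infected

Answer: 30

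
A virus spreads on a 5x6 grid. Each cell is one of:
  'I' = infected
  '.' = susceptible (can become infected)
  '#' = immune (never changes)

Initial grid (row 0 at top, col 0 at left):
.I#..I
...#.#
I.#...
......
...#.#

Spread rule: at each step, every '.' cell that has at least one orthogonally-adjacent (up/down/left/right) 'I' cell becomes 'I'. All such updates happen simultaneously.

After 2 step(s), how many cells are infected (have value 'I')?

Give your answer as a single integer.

Step 0 (initial): 3 infected
Step 1: +6 new -> 9 infected
Step 2: +5 new -> 14 infected

Answer: 14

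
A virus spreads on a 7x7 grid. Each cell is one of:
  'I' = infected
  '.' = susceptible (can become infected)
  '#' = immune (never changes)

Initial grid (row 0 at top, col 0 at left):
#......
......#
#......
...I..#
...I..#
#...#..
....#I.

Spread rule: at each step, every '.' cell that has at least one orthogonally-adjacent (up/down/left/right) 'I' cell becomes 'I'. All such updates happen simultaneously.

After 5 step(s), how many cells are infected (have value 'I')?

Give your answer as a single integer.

Step 0 (initial): 3 infected
Step 1: +8 new -> 11 infected
Step 2: +10 new -> 21 infected
Step 3: +9 new -> 30 infected
Step 4: +6 new -> 36 infected
Step 5: +4 new -> 40 infected

Answer: 40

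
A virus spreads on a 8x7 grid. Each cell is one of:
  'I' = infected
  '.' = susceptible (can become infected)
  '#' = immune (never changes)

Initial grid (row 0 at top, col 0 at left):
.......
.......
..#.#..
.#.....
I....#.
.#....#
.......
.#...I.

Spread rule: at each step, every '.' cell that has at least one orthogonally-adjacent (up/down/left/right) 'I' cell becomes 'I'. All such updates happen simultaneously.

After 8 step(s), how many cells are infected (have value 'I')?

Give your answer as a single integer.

Step 0 (initial): 2 infected
Step 1: +6 new -> 8 infected
Step 2: +7 new -> 15 infected
Step 3: +10 new -> 25 infected
Step 4: +6 new -> 31 infected
Step 5: +4 new -> 35 infected
Step 6: +3 new -> 38 infected
Step 7: +4 new -> 42 infected
Step 8: +4 new -> 46 infected

Answer: 46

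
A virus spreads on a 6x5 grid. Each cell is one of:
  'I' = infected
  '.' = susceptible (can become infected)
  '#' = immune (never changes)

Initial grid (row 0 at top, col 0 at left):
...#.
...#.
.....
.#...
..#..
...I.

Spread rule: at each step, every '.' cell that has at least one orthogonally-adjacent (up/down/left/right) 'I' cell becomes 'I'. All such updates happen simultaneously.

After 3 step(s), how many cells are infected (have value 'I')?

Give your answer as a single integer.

Answer: 12

Derivation:
Step 0 (initial): 1 infected
Step 1: +3 new -> 4 infected
Step 2: +3 new -> 7 infected
Step 3: +5 new -> 12 infected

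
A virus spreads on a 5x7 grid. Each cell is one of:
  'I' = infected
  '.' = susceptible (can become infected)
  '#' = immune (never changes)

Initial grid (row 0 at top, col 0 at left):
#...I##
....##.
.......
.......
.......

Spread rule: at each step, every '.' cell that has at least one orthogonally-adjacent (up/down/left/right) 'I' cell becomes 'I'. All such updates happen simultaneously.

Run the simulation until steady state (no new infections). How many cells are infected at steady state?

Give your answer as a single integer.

Step 0 (initial): 1 infected
Step 1: +1 new -> 2 infected
Step 2: +2 new -> 4 infected
Step 3: +3 new -> 7 infected
Step 4: +4 new -> 11 infected
Step 5: +6 new -> 17 infected
Step 6: +6 new -> 23 infected
Step 7: +5 new -> 28 infected
Step 8: +2 new -> 30 infected
Step 9: +0 new -> 30 infected

Answer: 30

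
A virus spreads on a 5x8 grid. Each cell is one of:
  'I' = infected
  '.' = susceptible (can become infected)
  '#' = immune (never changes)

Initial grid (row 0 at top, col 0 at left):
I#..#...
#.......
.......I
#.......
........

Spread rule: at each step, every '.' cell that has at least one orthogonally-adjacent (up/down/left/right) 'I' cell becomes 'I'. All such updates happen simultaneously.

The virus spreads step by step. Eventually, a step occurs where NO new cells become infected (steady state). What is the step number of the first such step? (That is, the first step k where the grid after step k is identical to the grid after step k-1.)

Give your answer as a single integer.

Step 0 (initial): 2 infected
Step 1: +3 new -> 5 infected
Step 2: +5 new -> 10 infected
Step 3: +5 new -> 15 infected
Step 4: +5 new -> 20 infected
Step 5: +4 new -> 24 infected
Step 6: +5 new -> 29 infected
Step 7: +5 new -> 34 infected
Step 8: +1 new -> 35 infected
Step 9: +1 new -> 36 infected
Step 10: +0 new -> 36 infected

Answer: 10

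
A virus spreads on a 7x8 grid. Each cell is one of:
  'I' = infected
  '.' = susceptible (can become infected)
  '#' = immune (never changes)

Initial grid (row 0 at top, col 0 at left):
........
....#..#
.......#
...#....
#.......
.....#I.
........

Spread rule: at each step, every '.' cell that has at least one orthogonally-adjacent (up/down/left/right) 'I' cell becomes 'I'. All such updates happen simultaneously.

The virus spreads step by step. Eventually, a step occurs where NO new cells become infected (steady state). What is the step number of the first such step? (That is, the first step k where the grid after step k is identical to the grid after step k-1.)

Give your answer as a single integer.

Step 0 (initial): 1 infected
Step 1: +3 new -> 4 infected
Step 2: +5 new -> 9 infected
Step 3: +5 new -> 14 infected
Step 4: +6 new -> 20 infected
Step 5: +6 new -> 26 infected
Step 6: +7 new -> 33 infected
Step 7: +6 new -> 39 infected
Step 8: +5 new -> 44 infected
Step 9: +3 new -> 47 infected
Step 10: +2 new -> 49 infected
Step 11: +1 new -> 50 infected
Step 12: +0 new -> 50 infected

Answer: 12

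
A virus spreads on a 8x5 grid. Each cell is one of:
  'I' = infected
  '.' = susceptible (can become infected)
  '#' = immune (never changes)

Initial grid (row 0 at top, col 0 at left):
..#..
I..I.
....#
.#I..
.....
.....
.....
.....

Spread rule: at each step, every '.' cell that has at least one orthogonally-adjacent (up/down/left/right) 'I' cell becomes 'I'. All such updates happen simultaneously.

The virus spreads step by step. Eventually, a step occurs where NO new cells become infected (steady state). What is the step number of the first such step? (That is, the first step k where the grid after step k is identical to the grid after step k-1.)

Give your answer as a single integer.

Step 0 (initial): 3 infected
Step 1: +10 new -> 13 infected
Step 2: +8 new -> 21 infected
Step 3: +5 new -> 26 infected
Step 4: +5 new -> 31 infected
Step 5: +4 new -> 35 infected
Step 6: +2 new -> 37 infected
Step 7: +0 new -> 37 infected

Answer: 7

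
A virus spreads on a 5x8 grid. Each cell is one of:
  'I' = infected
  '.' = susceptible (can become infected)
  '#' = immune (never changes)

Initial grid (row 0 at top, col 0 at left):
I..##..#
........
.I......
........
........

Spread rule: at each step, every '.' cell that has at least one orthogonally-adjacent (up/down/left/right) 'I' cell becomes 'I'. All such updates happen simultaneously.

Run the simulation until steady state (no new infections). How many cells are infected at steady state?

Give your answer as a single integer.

Answer: 37

Derivation:
Step 0 (initial): 2 infected
Step 1: +6 new -> 8 infected
Step 2: +6 new -> 14 infected
Step 3: +5 new -> 19 infected
Step 4: +4 new -> 23 infected
Step 5: +4 new -> 27 infected
Step 6: +5 new -> 32 infected
Step 7: +4 new -> 36 infected
Step 8: +1 new -> 37 infected
Step 9: +0 new -> 37 infected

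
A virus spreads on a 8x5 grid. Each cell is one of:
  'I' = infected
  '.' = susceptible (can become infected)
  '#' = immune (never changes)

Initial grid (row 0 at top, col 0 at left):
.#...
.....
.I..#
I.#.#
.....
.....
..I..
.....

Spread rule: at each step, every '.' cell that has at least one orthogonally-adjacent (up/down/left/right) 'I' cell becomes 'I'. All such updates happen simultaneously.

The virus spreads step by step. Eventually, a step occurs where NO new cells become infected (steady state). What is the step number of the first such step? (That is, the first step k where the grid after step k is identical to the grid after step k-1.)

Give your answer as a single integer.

Answer: 6

Derivation:
Step 0 (initial): 3 infected
Step 1: +9 new -> 12 infected
Step 2: +12 new -> 24 infected
Step 3: +8 new -> 32 infected
Step 4: +3 new -> 35 infected
Step 5: +1 new -> 36 infected
Step 6: +0 new -> 36 infected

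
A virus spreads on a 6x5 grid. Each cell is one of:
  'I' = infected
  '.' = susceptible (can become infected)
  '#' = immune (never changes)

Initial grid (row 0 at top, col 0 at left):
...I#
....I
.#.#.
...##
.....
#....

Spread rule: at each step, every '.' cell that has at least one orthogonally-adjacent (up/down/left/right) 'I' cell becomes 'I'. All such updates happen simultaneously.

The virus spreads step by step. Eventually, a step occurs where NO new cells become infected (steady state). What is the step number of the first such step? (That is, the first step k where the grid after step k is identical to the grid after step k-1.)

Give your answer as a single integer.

Answer: 9

Derivation:
Step 0 (initial): 2 infected
Step 1: +3 new -> 5 infected
Step 2: +2 new -> 7 infected
Step 3: +3 new -> 10 infected
Step 4: +2 new -> 12 infected
Step 5: +3 new -> 15 infected
Step 6: +4 new -> 19 infected
Step 7: +4 new -> 23 infected
Step 8: +1 new -> 24 infected
Step 9: +0 new -> 24 infected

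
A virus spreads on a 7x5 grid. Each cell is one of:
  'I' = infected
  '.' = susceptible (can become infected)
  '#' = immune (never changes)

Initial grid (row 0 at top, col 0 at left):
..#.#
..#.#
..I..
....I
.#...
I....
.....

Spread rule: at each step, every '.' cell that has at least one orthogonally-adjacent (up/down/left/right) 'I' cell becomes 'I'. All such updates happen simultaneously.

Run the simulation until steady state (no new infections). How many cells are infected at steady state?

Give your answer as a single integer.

Answer: 30

Derivation:
Step 0 (initial): 3 infected
Step 1: +9 new -> 12 infected
Step 2: +10 new -> 22 infected
Step 3: +6 new -> 28 infected
Step 4: +2 new -> 30 infected
Step 5: +0 new -> 30 infected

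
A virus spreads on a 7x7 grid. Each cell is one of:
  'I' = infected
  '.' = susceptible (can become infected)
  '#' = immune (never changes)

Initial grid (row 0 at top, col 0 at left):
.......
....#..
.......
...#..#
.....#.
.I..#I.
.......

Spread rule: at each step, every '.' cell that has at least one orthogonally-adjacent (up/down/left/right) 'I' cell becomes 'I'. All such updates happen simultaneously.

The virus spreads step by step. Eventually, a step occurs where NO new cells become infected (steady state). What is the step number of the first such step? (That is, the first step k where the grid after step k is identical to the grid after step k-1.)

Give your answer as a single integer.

Answer: 11

Derivation:
Step 0 (initial): 2 infected
Step 1: +6 new -> 8 infected
Step 2: +9 new -> 17 infected
Step 3: +5 new -> 22 infected
Step 4: +4 new -> 26 infected
Step 5: +5 new -> 31 infected
Step 6: +5 new -> 36 infected
Step 7: +2 new -> 38 infected
Step 8: +3 new -> 41 infected
Step 9: +2 new -> 43 infected
Step 10: +1 new -> 44 infected
Step 11: +0 new -> 44 infected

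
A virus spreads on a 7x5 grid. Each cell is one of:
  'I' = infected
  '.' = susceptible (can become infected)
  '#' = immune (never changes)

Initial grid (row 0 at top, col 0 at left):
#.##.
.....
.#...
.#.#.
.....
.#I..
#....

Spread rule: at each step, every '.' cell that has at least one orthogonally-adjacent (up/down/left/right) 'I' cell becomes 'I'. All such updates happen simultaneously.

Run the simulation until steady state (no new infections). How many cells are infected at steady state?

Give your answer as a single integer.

Step 0 (initial): 1 infected
Step 1: +3 new -> 4 infected
Step 2: +6 new -> 10 infected
Step 3: +4 new -> 14 infected
Step 4: +5 new -> 19 infected
Step 5: +4 new -> 23 infected
Step 6: +3 new -> 26 infected
Step 7: +1 new -> 27 infected
Step 8: +0 new -> 27 infected

Answer: 27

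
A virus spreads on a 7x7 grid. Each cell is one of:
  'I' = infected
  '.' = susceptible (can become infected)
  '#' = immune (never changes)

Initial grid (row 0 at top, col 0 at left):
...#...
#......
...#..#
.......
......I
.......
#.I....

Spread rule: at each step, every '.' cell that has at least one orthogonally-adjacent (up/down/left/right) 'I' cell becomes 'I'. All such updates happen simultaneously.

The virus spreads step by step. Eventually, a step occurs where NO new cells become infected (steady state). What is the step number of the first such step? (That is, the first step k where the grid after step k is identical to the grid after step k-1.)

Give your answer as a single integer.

Step 0 (initial): 2 infected
Step 1: +6 new -> 8 infected
Step 2: +8 new -> 16 infected
Step 3: +8 new -> 24 infected
Step 4: +6 new -> 30 infected
Step 5: +6 new -> 36 infected
Step 6: +6 new -> 42 infected
Step 7: +1 new -> 43 infected
Step 8: +1 new -> 44 infected
Step 9: +0 new -> 44 infected

Answer: 9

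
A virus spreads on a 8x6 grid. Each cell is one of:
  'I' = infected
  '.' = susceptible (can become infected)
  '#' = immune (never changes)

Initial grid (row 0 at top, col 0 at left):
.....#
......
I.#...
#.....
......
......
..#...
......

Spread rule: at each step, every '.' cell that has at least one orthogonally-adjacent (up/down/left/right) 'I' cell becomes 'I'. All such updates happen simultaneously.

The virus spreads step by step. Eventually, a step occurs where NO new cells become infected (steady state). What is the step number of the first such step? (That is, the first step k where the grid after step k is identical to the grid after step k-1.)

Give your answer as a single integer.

Answer: 11

Derivation:
Step 0 (initial): 1 infected
Step 1: +2 new -> 3 infected
Step 2: +3 new -> 6 infected
Step 3: +4 new -> 10 infected
Step 4: +6 new -> 16 infected
Step 5: +8 new -> 24 infected
Step 6: +8 new -> 32 infected
Step 7: +6 new -> 38 infected
Step 8: +3 new -> 41 infected
Step 9: +2 new -> 43 infected
Step 10: +1 new -> 44 infected
Step 11: +0 new -> 44 infected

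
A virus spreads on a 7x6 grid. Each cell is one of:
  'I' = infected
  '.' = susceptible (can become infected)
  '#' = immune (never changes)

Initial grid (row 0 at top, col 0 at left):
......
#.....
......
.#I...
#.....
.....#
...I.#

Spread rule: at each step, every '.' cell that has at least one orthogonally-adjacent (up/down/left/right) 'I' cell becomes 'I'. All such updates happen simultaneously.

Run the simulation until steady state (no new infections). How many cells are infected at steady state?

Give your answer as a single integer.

Answer: 37

Derivation:
Step 0 (initial): 2 infected
Step 1: +6 new -> 8 infected
Step 2: +9 new -> 17 infected
Step 3: +9 new -> 26 infected
Step 4: +7 new -> 33 infected
Step 5: +3 new -> 36 infected
Step 6: +1 new -> 37 infected
Step 7: +0 new -> 37 infected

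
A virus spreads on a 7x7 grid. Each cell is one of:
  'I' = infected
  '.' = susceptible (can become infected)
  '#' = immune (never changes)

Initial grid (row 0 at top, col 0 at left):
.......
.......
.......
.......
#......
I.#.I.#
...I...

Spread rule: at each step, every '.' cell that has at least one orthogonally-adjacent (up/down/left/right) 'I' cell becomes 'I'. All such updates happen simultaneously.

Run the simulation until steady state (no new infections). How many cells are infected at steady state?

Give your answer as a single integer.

Step 0 (initial): 3 infected
Step 1: +7 new -> 10 infected
Step 2: +6 new -> 16 infected
Step 3: +7 new -> 23 infected
Step 4: +7 new -> 30 infected
Step 5: +7 new -> 37 infected
Step 6: +6 new -> 43 infected
Step 7: +3 new -> 46 infected
Step 8: +0 new -> 46 infected

Answer: 46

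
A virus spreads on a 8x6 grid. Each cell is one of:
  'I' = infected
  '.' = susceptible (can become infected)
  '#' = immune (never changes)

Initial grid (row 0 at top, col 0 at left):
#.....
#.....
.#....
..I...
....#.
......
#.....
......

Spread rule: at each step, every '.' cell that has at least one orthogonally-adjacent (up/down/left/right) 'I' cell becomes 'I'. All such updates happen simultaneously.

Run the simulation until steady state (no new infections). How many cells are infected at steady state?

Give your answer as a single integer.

Step 0 (initial): 1 infected
Step 1: +4 new -> 5 infected
Step 2: +7 new -> 12 infected
Step 3: +10 new -> 22 infected
Step 4: +10 new -> 32 infected
Step 5: +6 new -> 38 infected
Step 6: +4 new -> 42 infected
Step 7: +1 new -> 43 infected
Step 8: +0 new -> 43 infected

Answer: 43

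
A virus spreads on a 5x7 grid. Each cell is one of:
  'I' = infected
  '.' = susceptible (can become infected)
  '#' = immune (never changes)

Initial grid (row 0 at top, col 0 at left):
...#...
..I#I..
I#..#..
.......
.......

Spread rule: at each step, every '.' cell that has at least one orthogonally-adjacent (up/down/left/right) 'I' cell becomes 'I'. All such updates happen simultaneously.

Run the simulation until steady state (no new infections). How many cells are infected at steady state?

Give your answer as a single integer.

Step 0 (initial): 3 infected
Step 1: +7 new -> 10 infected
Step 2: +9 new -> 19 infected
Step 3: +6 new -> 25 infected
Step 4: +4 new -> 29 infected
Step 5: +2 new -> 31 infected
Step 6: +0 new -> 31 infected

Answer: 31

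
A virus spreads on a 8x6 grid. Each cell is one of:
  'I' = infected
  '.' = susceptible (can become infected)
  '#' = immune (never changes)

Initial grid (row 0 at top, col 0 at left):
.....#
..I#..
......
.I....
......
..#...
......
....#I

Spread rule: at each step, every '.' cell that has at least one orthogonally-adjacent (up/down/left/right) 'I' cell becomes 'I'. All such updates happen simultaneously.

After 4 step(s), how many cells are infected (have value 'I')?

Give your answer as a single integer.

Step 0 (initial): 3 infected
Step 1: +8 new -> 11 infected
Step 2: +11 new -> 22 infected
Step 3: +10 new -> 32 infected
Step 4: +9 new -> 41 infected

Answer: 41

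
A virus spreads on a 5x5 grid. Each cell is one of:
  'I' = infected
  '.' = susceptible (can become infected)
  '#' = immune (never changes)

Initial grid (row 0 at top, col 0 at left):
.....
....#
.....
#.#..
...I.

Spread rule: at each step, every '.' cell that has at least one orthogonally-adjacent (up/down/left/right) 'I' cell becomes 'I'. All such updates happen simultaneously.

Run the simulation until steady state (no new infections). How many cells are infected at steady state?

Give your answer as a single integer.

Step 0 (initial): 1 infected
Step 1: +3 new -> 4 infected
Step 2: +3 new -> 7 infected
Step 3: +5 new -> 12 infected
Step 4: +3 new -> 15 infected
Step 5: +4 new -> 19 infected
Step 6: +2 new -> 21 infected
Step 7: +1 new -> 22 infected
Step 8: +0 new -> 22 infected

Answer: 22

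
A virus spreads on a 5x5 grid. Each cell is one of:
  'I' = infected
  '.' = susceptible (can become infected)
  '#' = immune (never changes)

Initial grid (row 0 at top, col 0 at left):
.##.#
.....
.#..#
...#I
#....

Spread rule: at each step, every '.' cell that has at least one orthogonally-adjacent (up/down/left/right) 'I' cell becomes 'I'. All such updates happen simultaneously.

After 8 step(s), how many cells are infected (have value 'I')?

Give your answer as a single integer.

Step 0 (initial): 1 infected
Step 1: +1 new -> 2 infected
Step 2: +1 new -> 3 infected
Step 3: +1 new -> 4 infected
Step 4: +2 new -> 6 infected
Step 5: +2 new -> 8 infected
Step 6: +3 new -> 11 infected
Step 7: +3 new -> 14 infected
Step 8: +3 new -> 17 infected

Answer: 17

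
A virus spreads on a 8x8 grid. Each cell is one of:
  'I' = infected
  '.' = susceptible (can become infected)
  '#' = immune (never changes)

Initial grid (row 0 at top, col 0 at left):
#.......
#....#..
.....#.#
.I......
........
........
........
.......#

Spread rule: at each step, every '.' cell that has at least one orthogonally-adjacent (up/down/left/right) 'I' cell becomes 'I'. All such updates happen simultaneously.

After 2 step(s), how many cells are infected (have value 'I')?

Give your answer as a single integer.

Answer: 12

Derivation:
Step 0 (initial): 1 infected
Step 1: +4 new -> 5 infected
Step 2: +7 new -> 12 infected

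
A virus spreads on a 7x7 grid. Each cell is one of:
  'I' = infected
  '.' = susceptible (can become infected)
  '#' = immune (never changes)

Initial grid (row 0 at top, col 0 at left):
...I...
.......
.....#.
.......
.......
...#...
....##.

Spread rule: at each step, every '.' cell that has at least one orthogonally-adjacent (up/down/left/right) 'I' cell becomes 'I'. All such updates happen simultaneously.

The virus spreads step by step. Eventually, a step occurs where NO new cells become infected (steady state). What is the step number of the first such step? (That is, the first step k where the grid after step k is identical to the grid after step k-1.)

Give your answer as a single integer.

Answer: 10

Derivation:
Step 0 (initial): 1 infected
Step 1: +3 new -> 4 infected
Step 2: +5 new -> 9 infected
Step 3: +7 new -> 16 infected
Step 4: +6 new -> 22 infected
Step 5: +6 new -> 28 infected
Step 6: +6 new -> 34 infected
Step 7: +5 new -> 39 infected
Step 8: +4 new -> 43 infected
Step 9: +2 new -> 45 infected
Step 10: +0 new -> 45 infected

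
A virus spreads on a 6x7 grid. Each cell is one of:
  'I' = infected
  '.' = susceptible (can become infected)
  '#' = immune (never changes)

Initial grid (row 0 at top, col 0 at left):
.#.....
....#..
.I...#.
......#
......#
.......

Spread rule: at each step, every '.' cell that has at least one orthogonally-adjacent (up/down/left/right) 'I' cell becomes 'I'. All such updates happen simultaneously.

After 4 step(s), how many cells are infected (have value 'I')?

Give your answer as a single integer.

Step 0 (initial): 1 infected
Step 1: +4 new -> 5 infected
Step 2: +6 new -> 11 infected
Step 3: +8 new -> 19 infected
Step 4: +5 new -> 24 infected

Answer: 24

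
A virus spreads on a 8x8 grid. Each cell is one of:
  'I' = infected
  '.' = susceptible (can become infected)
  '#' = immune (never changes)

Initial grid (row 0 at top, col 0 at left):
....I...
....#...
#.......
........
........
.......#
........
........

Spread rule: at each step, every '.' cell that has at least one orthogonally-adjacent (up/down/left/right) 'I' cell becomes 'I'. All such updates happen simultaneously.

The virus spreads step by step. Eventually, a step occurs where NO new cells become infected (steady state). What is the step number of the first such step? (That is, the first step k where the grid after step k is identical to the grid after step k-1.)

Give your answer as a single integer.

Step 0 (initial): 1 infected
Step 1: +2 new -> 3 infected
Step 2: +4 new -> 7 infected
Step 3: +6 new -> 13 infected
Step 4: +8 new -> 21 infected
Step 5: +8 new -> 29 infected
Step 6: +7 new -> 36 infected
Step 7: +8 new -> 44 infected
Step 8: +7 new -> 51 infected
Step 9: +6 new -> 57 infected
Step 10: +3 new -> 60 infected
Step 11: +1 new -> 61 infected
Step 12: +0 new -> 61 infected

Answer: 12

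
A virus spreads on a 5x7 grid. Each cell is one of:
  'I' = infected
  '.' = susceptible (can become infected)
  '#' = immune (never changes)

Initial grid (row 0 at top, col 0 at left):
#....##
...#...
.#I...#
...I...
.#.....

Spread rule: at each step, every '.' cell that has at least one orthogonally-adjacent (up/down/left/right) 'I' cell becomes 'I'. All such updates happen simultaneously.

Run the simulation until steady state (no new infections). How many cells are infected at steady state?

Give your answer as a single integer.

Answer: 28

Derivation:
Step 0 (initial): 2 infected
Step 1: +5 new -> 7 infected
Step 2: +7 new -> 14 infected
Step 3: +8 new -> 22 infected
Step 4: +5 new -> 27 infected
Step 5: +1 new -> 28 infected
Step 6: +0 new -> 28 infected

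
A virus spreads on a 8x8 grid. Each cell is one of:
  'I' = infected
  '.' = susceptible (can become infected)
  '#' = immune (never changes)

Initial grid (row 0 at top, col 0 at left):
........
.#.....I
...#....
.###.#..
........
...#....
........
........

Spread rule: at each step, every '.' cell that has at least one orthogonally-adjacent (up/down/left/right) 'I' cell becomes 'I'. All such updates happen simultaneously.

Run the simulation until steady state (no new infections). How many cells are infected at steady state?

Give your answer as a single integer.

Answer: 57

Derivation:
Step 0 (initial): 1 infected
Step 1: +3 new -> 4 infected
Step 2: +4 new -> 8 infected
Step 3: +5 new -> 13 infected
Step 4: +5 new -> 18 infected
Step 5: +6 new -> 24 infected
Step 6: +6 new -> 30 infected
Step 7: +6 new -> 36 infected
Step 8: +5 new -> 41 infected
Step 9: +6 new -> 47 infected
Step 10: +4 new -> 51 infected
Step 11: +3 new -> 54 infected
Step 12: +2 new -> 56 infected
Step 13: +1 new -> 57 infected
Step 14: +0 new -> 57 infected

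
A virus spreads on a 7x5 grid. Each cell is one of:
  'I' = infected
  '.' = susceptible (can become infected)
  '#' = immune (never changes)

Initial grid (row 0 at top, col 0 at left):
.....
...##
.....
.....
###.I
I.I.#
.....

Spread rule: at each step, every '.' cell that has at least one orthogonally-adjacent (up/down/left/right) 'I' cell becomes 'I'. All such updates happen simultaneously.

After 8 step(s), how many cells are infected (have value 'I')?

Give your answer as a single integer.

Step 0 (initial): 3 infected
Step 1: +6 new -> 9 infected
Step 2: +4 new -> 13 infected
Step 3: +3 new -> 16 infected
Step 4: +2 new -> 18 infected
Step 5: +3 new -> 21 infected
Step 6: +3 new -> 24 infected
Step 7: +3 new -> 27 infected
Step 8: +2 new -> 29 infected

Answer: 29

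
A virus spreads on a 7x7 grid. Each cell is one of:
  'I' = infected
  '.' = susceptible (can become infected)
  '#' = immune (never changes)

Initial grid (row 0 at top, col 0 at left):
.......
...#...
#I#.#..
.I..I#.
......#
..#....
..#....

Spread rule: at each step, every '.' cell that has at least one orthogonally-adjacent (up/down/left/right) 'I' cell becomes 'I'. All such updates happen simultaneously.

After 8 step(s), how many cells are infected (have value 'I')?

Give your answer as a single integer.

Step 0 (initial): 3 infected
Step 1: +6 new -> 9 infected
Step 2: +10 new -> 19 infected
Step 3: +7 new -> 26 infected
Step 4: +5 new -> 31 infected
Step 5: +2 new -> 33 infected
Step 6: +2 new -> 35 infected
Step 7: +2 new -> 37 infected
Step 8: +2 new -> 39 infected

Answer: 39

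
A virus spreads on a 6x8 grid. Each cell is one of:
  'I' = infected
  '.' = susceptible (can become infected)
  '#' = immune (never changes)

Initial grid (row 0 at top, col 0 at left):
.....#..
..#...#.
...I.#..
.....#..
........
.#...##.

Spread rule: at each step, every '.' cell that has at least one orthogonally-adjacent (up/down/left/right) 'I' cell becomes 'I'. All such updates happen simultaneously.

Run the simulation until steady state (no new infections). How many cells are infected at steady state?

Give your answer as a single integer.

Step 0 (initial): 1 infected
Step 1: +4 new -> 5 infected
Step 2: +6 new -> 11 infected
Step 3: +9 new -> 20 infected
Step 4: +7 new -> 27 infected
Step 5: +3 new -> 30 infected
Step 6: +3 new -> 33 infected
Step 7: +3 new -> 36 infected
Step 8: +1 new -> 37 infected
Step 9: +1 new -> 38 infected
Step 10: +1 new -> 39 infected
Step 11: +1 new -> 40 infected
Step 12: +0 new -> 40 infected

Answer: 40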